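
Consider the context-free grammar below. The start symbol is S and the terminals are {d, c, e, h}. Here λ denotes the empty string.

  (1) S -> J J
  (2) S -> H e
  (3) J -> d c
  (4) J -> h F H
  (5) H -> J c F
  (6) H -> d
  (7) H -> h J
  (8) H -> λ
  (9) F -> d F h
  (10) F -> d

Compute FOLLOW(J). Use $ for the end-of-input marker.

FIRST(J): from J->d c we get {d}; from J->h F H we get {h}. So FIRST(J) = {d, h}.
FIRST(F): from F->d F h we get {d}; from F->d we get {d}. So FIRST(F) = {d}.
FIRST(H): from H->J c F we get {d, h}; from H->d we get {d}; from H->h J we get {h}; from H->λ we get {λ}. So FIRST(H) = {λ, d, h}.
FIRST(S): from S->J J we get {d, h}; from S->H e we get {d, e, h}. So FIRST(S) = {d, e, h}.
FOLLOW(S) includes $ since S is the start symbol.
FOLLOW(S): S appears on no right-hand side. Thus FOLLOW(S) = {$}.
FOLLOW(J): in S->J J (occurrence 1), J is followed by J with FIRST {d, h}; in S->J J (occurrence 2), the suffix after J is empty, so FOLLOW(J) ⊇ FOLLOW(S) = {$}; in H->J c F, J is followed by c F with FIRST {c}; in H->h J, the suffix after J is empty, so FOLLOW(J) ⊇ FOLLOW(H) = {$, c, d, e, h}. Thus FOLLOW(J) = {$, c, d, e, h}.
FOLLOW(H): in S->H e, H is followed by e with FIRST {e}; in J->h F H, the suffix after H is empty, so FOLLOW(H) ⊇ FOLLOW(J) = {$, c, d, e, h}. Thus FOLLOW(H) = {$, c, d, e, h}.
FOLLOW(F): in J->h F H, F is followed by H with FIRST {λ, d, h}; in J->h F H, the suffix after F is nullable, so FOLLOW(F) ⊇ FOLLOW(J) = {$, c, d, e, h}; in H->J c F, the suffix after F is empty, so FOLLOW(F) ⊇ FOLLOW(H) = {$, c, d, e, h}; in F->d F h, F is followed by h with FIRST {h}. Thus FOLLOW(F) = {$, c, d, e, h}.

{$, c, d, e, h}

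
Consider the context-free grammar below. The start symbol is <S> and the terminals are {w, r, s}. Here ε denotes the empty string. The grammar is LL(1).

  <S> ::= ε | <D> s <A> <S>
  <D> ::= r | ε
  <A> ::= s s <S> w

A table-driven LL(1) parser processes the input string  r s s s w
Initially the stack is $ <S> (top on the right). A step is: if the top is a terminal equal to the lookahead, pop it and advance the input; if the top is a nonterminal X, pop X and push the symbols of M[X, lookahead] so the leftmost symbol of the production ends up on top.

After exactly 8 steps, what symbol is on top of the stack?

step 1: stack=$ <S>  input=r s s s w $  — expand <S> ::= <D> s <A> <S>
step 2: stack=$ <S> <A> s <D>  input=r s s s w $  — expand <D> ::= r
step 3: stack=$ <S> <A> s r  input=r s s s w $  — match r
step 4: stack=$ <S> <A> s  input=s s s w $  — match s
step 5: stack=$ <S> <A>  input=s s w $  — expand <A> ::= s s <S> w
step 6: stack=$ <S> w <S> s s  input=s s w $  — match s
step 7: stack=$ <S> w <S> s  input=s w $  — match s
step 8: stack=$ <S> w <S>  input=w $  — expand <S> ::= ε
Stack after step 8: $ <S> w (top = w).

w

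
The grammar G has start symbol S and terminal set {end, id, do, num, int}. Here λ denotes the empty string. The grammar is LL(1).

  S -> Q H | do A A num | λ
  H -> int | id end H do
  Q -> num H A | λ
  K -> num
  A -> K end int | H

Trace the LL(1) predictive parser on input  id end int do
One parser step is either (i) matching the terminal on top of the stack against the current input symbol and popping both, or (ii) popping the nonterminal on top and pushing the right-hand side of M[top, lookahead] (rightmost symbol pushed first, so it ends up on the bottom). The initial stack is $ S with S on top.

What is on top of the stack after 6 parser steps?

     Stack          Input            Action
  1  $ S            id end int do $  expand S -> Q H
  2  $ H Q          id end int do $  expand Q -> λ
  3  $ H            id end int do $  expand H -> id end H do
  4  $ do H end id  id end int do $  match id
  5  $ do H end     end int do $     match end
  6  $ do H         int do $         expand H -> int
Stack after step 6: $ do int (top = int).

int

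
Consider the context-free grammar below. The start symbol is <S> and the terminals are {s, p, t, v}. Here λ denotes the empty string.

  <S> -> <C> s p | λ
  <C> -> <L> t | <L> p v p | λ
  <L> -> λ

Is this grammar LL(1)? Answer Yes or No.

Yes

FIRST(<S>) = {λ, p, s, t}
FIRST(<C>) = {λ, p, t}
FIRST(<L>) = {λ}
FOLLOW(<S>) = {$}
FOLLOW(<C>) = {s}
FOLLOW(<L>) = {p, t}
Each cell of M receives at most one production.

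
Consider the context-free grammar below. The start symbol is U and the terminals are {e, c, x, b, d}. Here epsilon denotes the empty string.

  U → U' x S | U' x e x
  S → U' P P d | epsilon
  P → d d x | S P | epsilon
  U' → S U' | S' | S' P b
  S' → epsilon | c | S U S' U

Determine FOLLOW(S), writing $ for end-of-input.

{$, b, c, d, x}

FIRST(U) = {b, c, d, x}  (via U' x S, U' x e x)
FIRST(S) = {epsilon, b, c, d, x}  (via U' P P d)
FIRST(P) = {epsilon, b, c, d, x}  (via S P)
FIRST(S') = {epsilon, b, c, d, x}  (via S U S' U)
FIRST(U') = {epsilon, b, c, d, x}  (via S U', S', S' P b)
FOLLOW(U) includes $ since U is the start symbol.
FOLLOW(P): in S→U' P P d (occurrence 1), P is followed by P d with FIRST {b, c, d, x}; in S→U' P P d (occurrence 2), P is followed by d with FIRST {d}; in P→S P, the suffix after P is empty (adds nothing new); in U'→S' P b, P is followed by b with FIRST {b}. Thus FOLLOW(P) = {b, c, d, x}.
FOLLOW(U'): in U→U' x S, U' is followed by x S with FIRST {x}; in U→U' x e x, U' is followed by x e x with FIRST {x}; in S→U' P P d, U' is followed by P P d with FIRST {b, c, d, x}; in U'→S U', the suffix after U' is empty (adds nothing new). Thus FOLLOW(U') = {b, c, d, x}.
FOLLOW(S'): in U'→S', the suffix after S' is empty, so FOLLOW(S') ⊇ FOLLOW(U') = {b, c, d, x}; in U'→S' P b, S' is followed by P b with FIRST {b, c, d, x}; in S'→S U S' U, S' is followed by U with FIRST {b, c, d, x}. Thus FOLLOW(S') = {b, c, d, x}.
FOLLOW(U): in S'→S U S' U (occurrence 1), U is followed by S' U with FIRST {b, c, d, x}; in S'→S U S' U (occurrence 2), the suffix after U is empty, so FOLLOW(U) ⊇ FOLLOW(S') = {b, c, d, x}. Thus FOLLOW(U) = {$, b, c, d, x}.
FOLLOW(S): in U→U' x S, the suffix after S is empty, so FOLLOW(S) ⊇ FOLLOW(U) = {$, b, c, d, x}; in P→S P, S is followed by P with FIRST {epsilon, b, c, d, x}; in P→S P, the suffix after S is nullable, so FOLLOW(S) ⊇ FOLLOW(P) = {b, c, d, x}; in U'→S U', S is followed by U' with FIRST {epsilon, b, c, d, x}; in U'→S U', the suffix after S is nullable, so FOLLOW(S) ⊇ FOLLOW(U') = {b, c, d, x}; in S'→S U S' U, S is followed by U S' U with FIRST {b, c, d, x}. Thus FOLLOW(S) = {$, b, c, d, x}.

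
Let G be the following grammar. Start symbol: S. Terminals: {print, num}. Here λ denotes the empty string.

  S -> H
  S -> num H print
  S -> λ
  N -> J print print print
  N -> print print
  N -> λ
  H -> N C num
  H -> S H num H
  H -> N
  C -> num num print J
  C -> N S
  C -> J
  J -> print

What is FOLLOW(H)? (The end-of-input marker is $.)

FIRST(J) = {print}
FIRST(N) = {λ, print}  (via J print print print)
FIRST(S) = {λ, num, print}  (via H)
FIRST(C) = {λ, num, print}  (via N S, J)
FIRST(H) = {λ, num, print}  (via N C num, S H num H, N)
FOLLOW(S) includes $ since S is the start symbol.
FOLLOW(C): in H->N C num, C is followed by num with FIRST {num}. Thus FOLLOW(C) = {num}.
FOLLOW(S): in H->S H num H, S is followed by H num H with FIRST {num, print}; in C->N S, the suffix after S is empty, so FOLLOW(S) ⊇ FOLLOW(C) = {num}. Thus FOLLOW(S) = {$, num, print}.
FOLLOW(H): in S->H, the suffix after H is empty, so FOLLOW(H) ⊇ FOLLOW(S) = {$, num, print}; in S->num H print, H is followed by print with FIRST {print}; in H->S H num H (occurrence 1), H is followed by num H with FIRST {num}; in H->S H num H (occurrence 2), the suffix after H is empty (adds nothing new). Thus FOLLOW(H) = {$, num, print}.
FOLLOW(N): in H->N C num, N is followed by C num with FIRST {num, print}; in H->N, the suffix after N is empty, so FOLLOW(N) ⊇ FOLLOW(H) = {$, num, print}; in C->N S, N is followed by S with FIRST {λ, num, print}; in C->N S, the suffix after N is nullable, so FOLLOW(N) ⊇ FOLLOW(C) = {num}. Thus FOLLOW(N) = {$, num, print}.
FOLLOW(J): in N->J print print print, J is followed by print print print with FIRST {print}; in C->num num print J, the suffix after J is empty, so FOLLOW(J) ⊇ FOLLOW(C) = {num}; in C->J, the suffix after J is empty, so FOLLOW(J) ⊇ FOLLOW(C) = {num}. Thus FOLLOW(J) = {num, print}.

{$, num, print}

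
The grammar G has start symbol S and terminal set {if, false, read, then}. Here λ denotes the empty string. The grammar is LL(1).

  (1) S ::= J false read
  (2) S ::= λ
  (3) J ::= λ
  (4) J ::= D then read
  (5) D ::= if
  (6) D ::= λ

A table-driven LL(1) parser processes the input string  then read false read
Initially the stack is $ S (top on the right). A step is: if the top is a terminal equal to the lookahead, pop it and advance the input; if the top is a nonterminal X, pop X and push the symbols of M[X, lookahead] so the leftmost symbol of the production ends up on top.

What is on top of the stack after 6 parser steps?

read

step 1: stack=$ S  input=then read false read $  — expand S ::= J false read
step 2: stack=$ read false J  input=then read false read $  — expand J ::= D then read
step 3: stack=$ read false read then D  input=then read false read $  — expand D ::= λ
step 4: stack=$ read false read then  input=then read false read $  — match then
step 5: stack=$ read false read  input=read false read $  — match read
step 6: stack=$ read false  input=false read $  — match false
Stack after step 6: $ read (top = read).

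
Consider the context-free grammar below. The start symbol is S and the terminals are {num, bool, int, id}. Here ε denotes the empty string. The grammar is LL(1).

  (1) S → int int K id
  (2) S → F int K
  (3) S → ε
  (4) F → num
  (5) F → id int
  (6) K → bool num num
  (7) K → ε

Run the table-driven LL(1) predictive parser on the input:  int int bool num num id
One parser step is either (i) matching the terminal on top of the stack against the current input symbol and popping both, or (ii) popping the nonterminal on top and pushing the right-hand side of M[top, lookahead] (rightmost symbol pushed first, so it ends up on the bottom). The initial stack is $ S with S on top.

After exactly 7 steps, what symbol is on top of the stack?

id

     Stack              Input                      Action
  1  $ S                int int bool num num id $  expand S → int int K id
  2  $ id K int int     int int bool num num id $  match int
  3  $ id K int         int bool num num id $      match int
  4  $ id K             bool num num id $          expand K → bool num num
  5  $ id num num bool  bool num num id $          match bool
  6  $ id num num       num num id $               match num
  7  $ id num           num id $                   match num
Stack after step 7: $ id (top = id).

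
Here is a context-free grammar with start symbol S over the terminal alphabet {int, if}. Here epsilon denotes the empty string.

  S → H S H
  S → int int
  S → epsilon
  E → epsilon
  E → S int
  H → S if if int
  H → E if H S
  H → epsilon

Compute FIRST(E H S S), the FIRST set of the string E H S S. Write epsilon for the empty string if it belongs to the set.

FIRST(S): from S→H S H we get {epsilon, if, int}; from S→int int we get {int}; from S→epsilon we get {epsilon}. So FIRST(S) = {epsilon, if, int}.
FIRST(E): from E→epsilon we get {epsilon}; from E→S int we get {if, int}. So FIRST(E) = {epsilon, if, int}.
FIRST(H): from H→S if if int we get {if, int}; from H→E if H S we get {if, int}; from H→epsilon we get {epsilon}. So FIRST(H) = {epsilon, if, int}.
FIRST(E H S S): take FIRST of each symbol in turn, carrying on past any symbol whose FIRST contains epsilon; result {epsilon, if, int}.

{epsilon, if, int}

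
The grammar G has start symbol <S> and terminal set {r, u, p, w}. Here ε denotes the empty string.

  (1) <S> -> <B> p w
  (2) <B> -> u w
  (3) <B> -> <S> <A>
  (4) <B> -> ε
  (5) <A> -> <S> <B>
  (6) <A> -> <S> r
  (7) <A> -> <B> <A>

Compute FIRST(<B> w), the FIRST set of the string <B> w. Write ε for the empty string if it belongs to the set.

{p, u, w}

FIRST(<S>): from <S>-><B> p w we get {p, u}. So FIRST(<S>) = {p, u}.
FIRST(<B>): from <B>->u w we get {u}; from <B>-><S> <A> we get {p, u}; from <B>->ε we get {ε}. So FIRST(<B>) = {ε, p, u}.
FIRST(<A>): from <A>-><S> <B> we get {p, u}; from <A>-><S> r we get {p, u}; from <A>-><B> <A> we get {p, u}. So FIRST(<A>) = {p, u}.
FIRST(<B> w): take FIRST of each symbol in turn, carrying on past any symbol whose FIRST contains ε; result {p, u, w}.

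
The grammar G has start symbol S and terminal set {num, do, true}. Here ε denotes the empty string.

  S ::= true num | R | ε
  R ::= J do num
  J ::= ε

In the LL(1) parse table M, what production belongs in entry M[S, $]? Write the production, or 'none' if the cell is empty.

S ::= ε

FIRST(J) = {ε}
FIRST(R) = {do}  (via J do num)
FIRST(S) = {ε, do, true}  (via R)
FOLLOW(S) includes $ since S is the start symbol.
FOLLOW(S): S appears on no right-hand side. Thus FOLLOW(S) = {$}.
For S ::= true num: FIRST(true num) = {true}, so it goes in M[S, t] for t ∈ {true}.
For S ::= R: FIRST(R) = {do}, so it goes in M[S, t] for t ∈ {do}.
For S ::= ε: FIRST(ε) = {ε}, so it goes in M[S, t] for t ∈ {}; since ε ∈ FIRST, also for every t ∈ FOLLOW(S) = {$}.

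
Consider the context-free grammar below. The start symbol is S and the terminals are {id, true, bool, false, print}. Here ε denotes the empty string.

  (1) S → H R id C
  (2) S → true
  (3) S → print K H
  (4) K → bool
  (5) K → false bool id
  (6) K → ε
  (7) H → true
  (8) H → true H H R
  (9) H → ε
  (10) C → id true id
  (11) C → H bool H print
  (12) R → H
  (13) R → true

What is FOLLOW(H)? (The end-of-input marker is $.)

FIRST(K): from K→bool we get {bool}; from K→false bool id we get {false}; from K→ε we get {ε}. So FIRST(K) = {ε, bool, false}.
FIRST(H): from H→true we get {true}; from H→true H H R we get {true}; from H→ε we get {ε}. So FIRST(H) = {ε, true}.
FIRST(C): from C→id true id we get {id}; from C→H bool H print we get {bool, true}. So FIRST(C) = {bool, id, true}.
FIRST(R): from R→H we get {ε, true}; from R→true we get {true}. So FIRST(R) = {ε, true}.
FIRST(S): from S→H R id C we get {id, true}; from S→true we get {true}; from S→print K H we get {print}. So FIRST(S) = {id, print, true}.
FOLLOW(S) includes $ since S is the start symbol.
FOLLOW(S): S appears on no right-hand side. Thus FOLLOW(S) = {$}.
FOLLOW(K): in S→print K H, K is followed by H with FIRST {ε, true}; in S→print K H, the suffix after K is nullable, so FOLLOW(K) ⊇ FOLLOW(S) = {$}. Thus FOLLOW(K) = {$, true}.
FOLLOW(C): in S→H R id C, the suffix after C is empty, so FOLLOW(C) ⊇ FOLLOW(S) = {$}. Thus FOLLOW(C) = {$}.
FOLLOW(H): in S→H R id C, H is followed by R id C with FIRST {id, true}; in S→print K H, the suffix after H is empty, so FOLLOW(H) ⊇ FOLLOW(S) = {$}; in H→true H H R (occurrence 1), H is followed by H R with FIRST {ε, true}; in H→true H H R (occurrence 1), the suffix after H is nullable (adds nothing new); in H→true H H R (occurrence 2), H is followed by R with FIRST {ε, true}; in H→true H H R (occurrence 2), the suffix after H is nullable (adds nothing new); in C→H bool H print (occurrence 1), H is followed by bool H print with FIRST {bool}; in C→H bool H print (occurrence 2), H is followed by print with FIRST {print}; in R→H, the suffix after H is empty, so FOLLOW(H) ⊇ FOLLOW(R) = {$, bool, id, print, true}. Thus FOLLOW(H) = {$, bool, id, print, true}.
FOLLOW(R): in S→H R id C, R is followed by id C with FIRST {id}; in H→true H H R, the suffix after R is empty, so FOLLOW(R) ⊇ FOLLOW(H) = {$, bool, id, print, true}. Thus FOLLOW(R) = {$, bool, id, print, true}.

{$, bool, id, print, true}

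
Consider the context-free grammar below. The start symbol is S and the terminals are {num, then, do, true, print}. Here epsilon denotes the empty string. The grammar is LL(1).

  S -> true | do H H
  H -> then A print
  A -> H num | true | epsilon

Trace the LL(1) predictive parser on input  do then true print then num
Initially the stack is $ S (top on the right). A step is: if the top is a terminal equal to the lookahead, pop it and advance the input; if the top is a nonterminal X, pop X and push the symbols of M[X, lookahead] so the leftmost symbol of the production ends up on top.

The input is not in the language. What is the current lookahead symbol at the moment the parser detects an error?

num

step 1: stack=$ S  input=do then true print then num $  — expand S -> do H H
step 2: stack=$ H H do  input=do then true print then num $  — match do
step 3: stack=$ H H  input=then true print then num $  — expand H -> then A print
step 4: stack=$ H print A then  input=then true print then num $  — match then
step 5: stack=$ H print A  input=true print then num $  — expand A -> true
step 6: stack=$ H print true  input=true print then num $  — match true
step 7: stack=$ H print  input=print then num $  — match print
step 8: stack=$ H  input=then num $  — expand H -> then A print
step 9: stack=$ print A then  input=then num $  — match then
step 10: stack=$ print A  input=num $  — error: M[A, num] is empty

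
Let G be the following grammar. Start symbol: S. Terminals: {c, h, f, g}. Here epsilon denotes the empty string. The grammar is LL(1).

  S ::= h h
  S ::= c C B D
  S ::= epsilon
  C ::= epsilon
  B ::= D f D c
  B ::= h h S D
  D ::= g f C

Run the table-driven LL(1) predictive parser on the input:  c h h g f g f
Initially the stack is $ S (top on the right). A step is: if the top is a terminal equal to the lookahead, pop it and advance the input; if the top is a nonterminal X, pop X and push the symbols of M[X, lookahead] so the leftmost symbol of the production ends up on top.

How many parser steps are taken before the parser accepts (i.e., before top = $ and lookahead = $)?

step 1: stack=$ S  input=c h h g f g f $  — expand S ::= c C B D
step 2: stack=$ D B C c  input=c h h g f g f $  — match c
step 3: stack=$ D B C  input=h h g f g f $  — expand C ::= epsilon
step 4: stack=$ D B  input=h h g f g f $  — expand B ::= h h S D
step 5: stack=$ D D S h h  input=h h g f g f $  — match h
step 6: stack=$ D D S h  input=h g f g f $  — match h
step 7: stack=$ D D S  input=g f g f $  — expand S ::= epsilon
step 8: stack=$ D D  input=g f g f $  — expand D ::= g f C
step 9: stack=$ D C f g  input=g f g f $  — match g
step 10: stack=$ D C f  input=f g f $  — match f
step 11: stack=$ D C  input=g f $  — expand C ::= epsilon
step 12: stack=$ D  input=g f $  — expand D ::= g f C
step 13: stack=$ C f g  input=g f $  — match g
step 14: stack=$ C f  input=f $  — match f
step 15: stack=$ C  input=$  — expand C ::= epsilon
Accept reached after 15 steps.

15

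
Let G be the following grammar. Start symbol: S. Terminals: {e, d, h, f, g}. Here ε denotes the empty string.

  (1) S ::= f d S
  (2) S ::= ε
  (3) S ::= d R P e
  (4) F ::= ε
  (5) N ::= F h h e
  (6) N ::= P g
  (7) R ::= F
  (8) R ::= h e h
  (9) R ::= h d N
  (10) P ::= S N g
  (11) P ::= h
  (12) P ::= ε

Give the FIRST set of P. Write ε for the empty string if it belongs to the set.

FIRST(S): from S::=f d S we get {f}; from S::=ε we get {ε}; from S::=d R P e we get {d}. So FIRST(S) = {ε, d, f}.
FIRST(F): from F::=ε we get {ε}. So FIRST(F) = {ε}.
FIRST(R): from R::=F we get {ε}; from R::=h e h we get {h}; from R::=h d N we get {h}. So FIRST(R) = {ε, h}.
FIRST(N): from N::=F h h e we get {h}; from N::=P g we get {d, f, g, h}. So FIRST(N) = {d, f, g, h}.
FIRST(P): from P::=S N g we get {d, f, g, h}; from P::=h we get {h}; from P::=ε we get {ε}. So FIRST(P) = {ε, d, f, g, h}.

{ε, d, f, g, h}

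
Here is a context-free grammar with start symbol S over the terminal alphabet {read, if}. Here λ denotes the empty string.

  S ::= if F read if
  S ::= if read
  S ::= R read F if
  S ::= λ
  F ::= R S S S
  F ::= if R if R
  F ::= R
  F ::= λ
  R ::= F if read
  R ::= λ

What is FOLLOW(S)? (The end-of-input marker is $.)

{$, if, read}

FIRST(S) = {λ, if, read}  (via R read F if)
FIRST(F) = {λ, if, read}  (via R S S S, R)
FIRST(R) = {λ, if, read}  (via F if read)
FOLLOW(S) includes $ since S is the start symbol.
FOLLOW(F): in S::=if F read if, F is followed by read if with FIRST {read}; in S::=R read F if, F is followed by if with FIRST {if}; in R::=F if read, F is followed by if read with FIRST {if}. Thus FOLLOW(F) = {if, read}.
FOLLOW(S): in F::=R S S S (occurrence 1), S is followed by S S with FIRST {λ, if, read}; in F::=R S S S (occurrence 1), the suffix after S is nullable, so FOLLOW(S) ⊇ FOLLOW(F) = {if, read}; in F::=R S S S (occurrence 2), S is followed by S with FIRST {λ, if, read}; in F::=R S S S (occurrence 2), the suffix after S is nullable, so FOLLOW(S) ⊇ FOLLOW(F) = {if, read}; in F::=R S S S (occurrence 3), the suffix after S is empty, so FOLLOW(S) ⊇ FOLLOW(F) = {if, read}. Thus FOLLOW(S) = {$, if, read}.
FOLLOW(R): in S::=R read F if, R is followed by read F if with FIRST {read}; in F::=R S S S, R is followed by S S S with FIRST {λ, if, read}; in F::=R S S S, the suffix after R is nullable, so FOLLOW(R) ⊇ FOLLOW(F) = {if, read}; in F::=if R if R (occurrence 1), R is followed by if R with FIRST {if}; in F::=if R if R (occurrence 2), the suffix after R is empty, so FOLLOW(R) ⊇ FOLLOW(F) = {if, read}; in F::=R, the suffix after R is empty, so FOLLOW(R) ⊇ FOLLOW(F) = {if, read}. Thus FOLLOW(R) = {if, read}.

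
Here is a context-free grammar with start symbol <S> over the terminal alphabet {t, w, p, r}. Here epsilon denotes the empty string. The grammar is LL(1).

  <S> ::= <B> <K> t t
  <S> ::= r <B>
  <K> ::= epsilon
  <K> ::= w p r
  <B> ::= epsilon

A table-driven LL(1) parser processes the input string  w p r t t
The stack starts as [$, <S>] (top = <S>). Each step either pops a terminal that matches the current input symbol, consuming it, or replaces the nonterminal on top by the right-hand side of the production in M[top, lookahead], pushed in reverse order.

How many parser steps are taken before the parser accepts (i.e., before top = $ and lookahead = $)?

8

     Stack          Input        Action
  1  $ <S>          w p r t t $  expand <S> ::= <B> <K> t t
  2  $ t t <K> <B>  w p r t t $  expand <B> ::= epsilon
  3  $ t t <K>      w p r t t $  expand <K> ::= w p r
  4  $ t t r p w    w p r t t $  match w
  5  $ t t r p      p r t t $    match p
  6  $ t t r        r t t $      match r
  7  $ t t          t t $        match t
  8  $ t            t $          match t
Accept reached after 8 steps.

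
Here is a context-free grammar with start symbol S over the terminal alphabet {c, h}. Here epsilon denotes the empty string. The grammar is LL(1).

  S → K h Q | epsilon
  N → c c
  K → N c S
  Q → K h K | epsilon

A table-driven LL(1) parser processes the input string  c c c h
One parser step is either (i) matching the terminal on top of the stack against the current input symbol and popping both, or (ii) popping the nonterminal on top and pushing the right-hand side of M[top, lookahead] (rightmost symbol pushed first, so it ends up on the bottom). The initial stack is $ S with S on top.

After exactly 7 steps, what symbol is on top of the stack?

     Stack          Input      Action
  1  $ S            c c c h $  expand S → K h Q
  2  $ Q h K        c c c h $  expand K → N c S
  3  $ Q h S c N    c c c h $  expand N → c c
  4  $ Q h S c c c  c c c h $  match c
  5  $ Q h S c c    c c h $    match c
  6  $ Q h S c      c h $      match c
  7  $ Q h S        h $        expand S → epsilon
Stack after step 7: $ Q h (top = h).

h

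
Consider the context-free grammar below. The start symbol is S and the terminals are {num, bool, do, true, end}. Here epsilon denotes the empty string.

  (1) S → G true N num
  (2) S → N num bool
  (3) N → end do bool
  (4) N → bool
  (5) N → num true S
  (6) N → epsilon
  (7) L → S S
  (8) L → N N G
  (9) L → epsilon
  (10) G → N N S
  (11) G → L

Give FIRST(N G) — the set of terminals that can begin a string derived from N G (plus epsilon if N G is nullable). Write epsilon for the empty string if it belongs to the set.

{epsilon, bool, end, num, true}

FIRST(N) = {epsilon, bool, end, num}
FIRST(S) = {bool, end, num, true}  (via G true N num, N num bool)
FIRST(L) = {epsilon, bool, end, num, true}  (via S S, N N G)
FIRST(G) = {epsilon, bool, end, num, true}  (via N N S, L)
FIRST(N G): take FIRST of each symbol in turn, carrying on past any symbol whose FIRST contains epsilon; result {epsilon, bool, end, num, true}.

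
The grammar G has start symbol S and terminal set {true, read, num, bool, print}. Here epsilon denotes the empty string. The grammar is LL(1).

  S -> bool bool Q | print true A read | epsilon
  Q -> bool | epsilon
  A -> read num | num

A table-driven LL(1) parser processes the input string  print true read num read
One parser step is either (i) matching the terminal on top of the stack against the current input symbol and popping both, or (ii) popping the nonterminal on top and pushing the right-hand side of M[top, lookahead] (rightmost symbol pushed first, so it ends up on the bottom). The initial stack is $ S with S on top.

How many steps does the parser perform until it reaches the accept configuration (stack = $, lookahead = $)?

step 1: stack=$ S  input=print true read num read $  — expand S -> print true A read
step 2: stack=$ read A true print  input=print true read num read $  — match print
step 3: stack=$ read A true  input=true read num read $  — match true
step 4: stack=$ read A  input=read num read $  — expand A -> read num
step 5: stack=$ read num read  input=read num read $  — match read
step 6: stack=$ read num  input=num read $  — match num
step 7: stack=$ read  input=read $  — match read
Accept reached after 7 steps.

7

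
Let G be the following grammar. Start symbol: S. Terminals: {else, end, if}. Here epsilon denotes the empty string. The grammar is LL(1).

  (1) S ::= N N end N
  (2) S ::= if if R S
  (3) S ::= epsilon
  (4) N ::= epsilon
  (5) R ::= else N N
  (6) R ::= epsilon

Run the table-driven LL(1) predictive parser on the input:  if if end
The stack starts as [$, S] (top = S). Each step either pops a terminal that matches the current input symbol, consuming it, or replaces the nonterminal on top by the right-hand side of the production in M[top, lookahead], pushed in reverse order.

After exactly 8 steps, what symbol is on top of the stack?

N

     Stack        Input        Action
  1  $ S          if if end $  expand S ::= if if R S
  2  $ S R if if  if if end $  match if
  3  $ S R if     if end $     match if
  4  $ S R        end $        expand R ::= epsilon
  5  $ S          end $        expand S ::= N N end N
  6  $ N end N N  end $        expand N ::= epsilon
  7  $ N end N    end $        expand N ::= epsilon
  8  $ N end      end $        match end
Stack after step 8: $ N (top = N).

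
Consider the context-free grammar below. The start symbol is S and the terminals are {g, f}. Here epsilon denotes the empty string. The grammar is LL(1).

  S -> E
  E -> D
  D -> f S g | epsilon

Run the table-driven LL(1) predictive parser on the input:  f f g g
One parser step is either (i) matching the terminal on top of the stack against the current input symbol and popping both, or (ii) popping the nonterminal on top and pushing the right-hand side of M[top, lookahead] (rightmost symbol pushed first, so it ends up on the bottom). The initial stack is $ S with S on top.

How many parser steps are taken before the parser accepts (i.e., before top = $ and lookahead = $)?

13

      Stack      Input      Action
   1  $ S        f f g g $  expand S -> E
   2  $ E        f f g g $  expand E -> D
   3  $ D        f f g g $  expand D -> f S g
   4  $ g S f    f f g g $  match f
   5  $ g S      f g g $    expand S -> E
   6  $ g E      f g g $    expand E -> D
   7  $ g D      f g g $    expand D -> f S g
   8  $ g g S f  f g g $    match f
   9  $ g g S    g g $      expand S -> E
  10  $ g g E    g g $      expand E -> D
  11  $ g g D    g g $      expand D -> epsilon
  12  $ g g      g g $      match g
  13  $ g        g $        match g
Accept reached after 13 steps.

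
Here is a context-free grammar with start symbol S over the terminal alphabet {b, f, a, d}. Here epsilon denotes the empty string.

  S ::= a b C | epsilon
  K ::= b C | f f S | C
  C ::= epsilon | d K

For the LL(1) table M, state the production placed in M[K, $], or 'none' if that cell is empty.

FIRST(S) = {epsilon, a}
FIRST(C) = {epsilon, d}
FIRST(K) = {epsilon, b, d, f}  (via C)
FOLLOW(S) includes $ since S is the start symbol.
FOLLOW(K): in C::=d K, the suffix after K is empty, so FOLLOW(K) ⊇ FOLLOW(C) = {$}. Thus FOLLOW(K) = {$}.
FOLLOW(C): in S::=a b C, the suffix after C is empty, so FOLLOW(C) ⊇ FOLLOW(S) = {$}; in K::=b C, the suffix after C is empty, so FOLLOW(C) ⊇ FOLLOW(K) = {$}; in K::=C, the suffix after C is empty, so FOLLOW(C) ⊇ FOLLOW(K) = {$}. Thus FOLLOW(C) = {$}.
For K ::= b C: FIRST(b C) = {b}, so it goes in M[K, t] for t ∈ {b}.
For K ::= f f S: FIRST(f f S) = {f}, so it goes in M[K, t] for t ∈ {f}.
For K ::= C: FIRST(C) = {epsilon, d}, so it goes in M[K, t] for t ∈ {d}; since epsilon ∈ FIRST, also for every t ∈ FOLLOW(K) = {$}.

K ::= C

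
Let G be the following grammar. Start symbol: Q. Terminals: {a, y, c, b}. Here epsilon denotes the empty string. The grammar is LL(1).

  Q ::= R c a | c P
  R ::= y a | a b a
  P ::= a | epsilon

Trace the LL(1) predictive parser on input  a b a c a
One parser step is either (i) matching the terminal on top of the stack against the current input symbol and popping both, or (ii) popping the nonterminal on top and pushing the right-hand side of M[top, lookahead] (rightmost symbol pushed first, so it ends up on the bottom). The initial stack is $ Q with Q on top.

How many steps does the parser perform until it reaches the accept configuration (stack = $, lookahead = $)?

7

step 1: stack=$ Q  input=a b a c a $  — expand Q ::= R c a
step 2: stack=$ a c R  input=a b a c a $  — expand R ::= a b a
step 3: stack=$ a c a b a  input=a b a c a $  — match a
step 4: stack=$ a c a b  input=b a c a $  — match b
step 5: stack=$ a c a  input=a c a $  — match a
step 6: stack=$ a c  input=c a $  — match c
step 7: stack=$ a  input=a $  — match a
Accept reached after 7 steps.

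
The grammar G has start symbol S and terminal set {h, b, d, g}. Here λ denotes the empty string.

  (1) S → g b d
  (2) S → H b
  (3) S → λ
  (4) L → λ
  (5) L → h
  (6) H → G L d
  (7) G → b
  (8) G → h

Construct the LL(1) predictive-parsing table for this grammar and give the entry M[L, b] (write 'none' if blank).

none

FIRST(L): from L→λ we get {λ}; from L→h we get {h}. So FIRST(L) = {λ, h}.
FIRST(G): from G→b we get {b}; from G→h we get {h}. So FIRST(G) = {b, h}.
FIRST(H): from H→G L d we get {b, h}. So FIRST(H) = {b, h}.
FIRST(S): from S→g b d we get {g}; from S→H b we get {b, h}; from S→λ we get {λ}. So FIRST(S) = {λ, b, g, h}.
FOLLOW(S) includes $ since S is the start symbol.
FOLLOW(L): in H→G L d, L is followed by d with FIRST {d}. Thus FOLLOW(L) = {d}.
For L → λ: FIRST(λ) = {λ}, so it goes in M[L, t] for t ∈ {}; since λ ∈ FIRST, also for every t ∈ FOLLOW(L) = {d}.
For L → h: FIRST(h) = {h}, so it goes in M[L, t] for t ∈ {h}.
None of these place a production in M[L, b].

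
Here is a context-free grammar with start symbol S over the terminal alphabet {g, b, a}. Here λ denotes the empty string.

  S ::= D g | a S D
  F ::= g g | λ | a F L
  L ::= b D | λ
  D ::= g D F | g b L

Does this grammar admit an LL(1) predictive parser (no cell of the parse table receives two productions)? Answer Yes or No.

No

FIRST(S) = {a, g}
FIRST(F) = {λ, a, g}
FIRST(L) = {λ, b}
FIRST(D) = {g}
FOLLOW(S) = {$, g}
FOLLOW(F) = {$, a, b, g}
FOLLOW(L) = {$, a, b, g}
FOLLOW(D) = {$, a, b, g}
Cell M[D, g] receives both D ::= g D F and D ::= g b L — the grammar is not LL(1).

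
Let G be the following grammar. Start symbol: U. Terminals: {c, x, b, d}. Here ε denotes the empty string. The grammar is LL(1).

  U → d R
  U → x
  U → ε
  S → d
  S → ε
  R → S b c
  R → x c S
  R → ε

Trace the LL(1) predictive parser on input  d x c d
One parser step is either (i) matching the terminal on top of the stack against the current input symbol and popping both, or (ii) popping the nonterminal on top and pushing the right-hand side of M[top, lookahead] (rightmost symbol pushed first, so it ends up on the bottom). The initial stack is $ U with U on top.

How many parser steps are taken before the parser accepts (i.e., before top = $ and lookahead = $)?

7

     Stack    Input      Action
  1  $ U      d x c d $  expand U → d R
  2  $ R d    d x c d $  match d
  3  $ R      x c d $    expand R → x c S
  4  $ S c x  x c d $    match x
  5  $ S c    c d $      match c
  6  $ S      d $        expand S → d
  7  $ d      d $        match d
Accept reached after 7 steps.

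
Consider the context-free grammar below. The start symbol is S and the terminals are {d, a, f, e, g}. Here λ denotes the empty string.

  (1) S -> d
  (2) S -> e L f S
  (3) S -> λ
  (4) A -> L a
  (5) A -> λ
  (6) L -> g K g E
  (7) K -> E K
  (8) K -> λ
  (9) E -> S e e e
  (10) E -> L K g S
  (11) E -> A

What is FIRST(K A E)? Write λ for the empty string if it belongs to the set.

FIRST(S): from S->d we get {d}; from S->e L f S we get {e}; from S->λ we get {λ}. So FIRST(S) = {λ, d, e}.
FIRST(L): from L->g K g E we get {g}. So FIRST(L) = {g}.
FIRST(A): from A->L a we get {g}; from A->λ we get {λ}. So FIRST(A) = {λ, g}.
FIRST(E): from E->S e e e we get {d, e}; from E->L K g S we get {g}; from E->A we get {λ, g}. So FIRST(E) = {λ, d, e, g}.
FIRST(K): from K->E K we get {λ, d, e, g}; from K->λ we get {λ}. So FIRST(K) = {λ, d, e, g}.
FIRST(K A E): take FIRST of each symbol in turn, carrying on past any symbol whose FIRST contains λ; result {λ, d, e, g}.

{λ, d, e, g}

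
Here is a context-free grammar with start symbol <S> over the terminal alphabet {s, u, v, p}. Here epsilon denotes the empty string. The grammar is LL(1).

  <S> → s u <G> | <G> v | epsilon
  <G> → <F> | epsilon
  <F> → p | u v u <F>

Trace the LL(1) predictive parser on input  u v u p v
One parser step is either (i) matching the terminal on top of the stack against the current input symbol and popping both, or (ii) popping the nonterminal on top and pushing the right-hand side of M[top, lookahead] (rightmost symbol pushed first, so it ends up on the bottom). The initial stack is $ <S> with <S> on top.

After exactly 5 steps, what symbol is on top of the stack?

     Stack          Input        Action
  1  $ <S>          u v u p v $  expand <S> → <G> v
  2  $ v <G>        u v u p v $  expand <G> → <F>
  3  $ v <F>        u v u p v $  expand <F> → u v u <F>
  4  $ v <F> u v u  u v u p v $  match u
  5  $ v <F> u v    v u p v $    match v
Stack after step 5: $ v <F> u (top = u).

u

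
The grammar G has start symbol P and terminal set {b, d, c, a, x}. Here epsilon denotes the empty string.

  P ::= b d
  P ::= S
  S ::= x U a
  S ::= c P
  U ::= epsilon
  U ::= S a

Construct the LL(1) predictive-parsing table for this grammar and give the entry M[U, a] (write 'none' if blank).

FIRST(S): from S::=x U a we get {x}; from S::=c P we get {c}. So FIRST(S) = {c, x}.
FIRST(P): from P::=b d we get {b}; from P::=S we get {c, x}. So FIRST(P) = {b, c, x}.
FIRST(U): from U::=epsilon we get {epsilon}; from U::=S a we get {c, x}. So FIRST(U) = {epsilon, c, x}.
FOLLOW(P) includes $ since P is the start symbol.
FOLLOW(U): in S::=x U a, U is followed by a with FIRST {a}. Thus FOLLOW(U) = {a}.
For U ::= epsilon: FIRST(epsilon) = {epsilon}, so it goes in M[U, t] for t ∈ {}; since epsilon ∈ FIRST, also for every t ∈ FOLLOW(U) = {a}.
For U ::= S a: FIRST(S a) = {c, x}, so it goes in M[U, t] for t ∈ {c, x}.

U ::= epsilon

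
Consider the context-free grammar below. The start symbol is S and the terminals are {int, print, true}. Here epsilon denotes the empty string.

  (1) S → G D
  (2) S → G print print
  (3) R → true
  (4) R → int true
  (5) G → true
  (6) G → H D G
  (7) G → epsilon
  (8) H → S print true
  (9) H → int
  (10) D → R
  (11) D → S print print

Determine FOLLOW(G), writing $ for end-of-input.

FIRST(R): from R→true we get {true}; from R→int true we get {int}. So FIRST(R) = {int, true}.
FIRST(S): from S→G D we get {int, print, true}; from S→G print print we get {int, print, true}. So FIRST(S) = {int, print, true}.
FIRST(H): from H→S print true we get {int, print, true}; from H→int we get {int}. So FIRST(H) = {int, print, true}.
FIRST(D): from D→R we get {int, true}; from D→S print print we get {int, print, true}. So FIRST(D) = {int, print, true}.
FIRST(G): from G→true we get {true}; from G→H D G we get {int, print, true}; from G→epsilon we get {epsilon}. So FIRST(G) = {epsilon, int, print, true}.
FOLLOW(S) includes $ since S is the start symbol.
FOLLOW(S): in H→S print true, S is followed by print true with FIRST {print}; in D→S print print, S is followed by print print with FIRST {print}. Thus FOLLOW(S) = {$, print}.
FOLLOW(G): in S→G D, G is followed by D with FIRST {int, print, true}; in S→G print print, G is followed by print print with FIRST {print}; in G→H D G, the suffix after G is empty (adds nothing new). Thus FOLLOW(G) = {int, print, true}.
FOLLOW(H): in G→H D G, H is followed by D G with FIRST {int, print, true}. Thus FOLLOW(H) = {int, print, true}.
FOLLOW(D): in S→G D, the suffix after D is empty, so FOLLOW(D) ⊇ FOLLOW(S) = {$, print}; in G→H D G, D is followed by G with FIRST {epsilon, int, print, true}; in G→H D G, the suffix after D is nullable, so FOLLOW(D) ⊇ FOLLOW(G) = {int, print, true}. Thus FOLLOW(D) = {$, int, print, true}.
FOLLOW(R): in D→R, the suffix after R is empty, so FOLLOW(R) ⊇ FOLLOW(D) = {$, int, print, true}. Thus FOLLOW(R) = {$, int, print, true}.

{int, print, true}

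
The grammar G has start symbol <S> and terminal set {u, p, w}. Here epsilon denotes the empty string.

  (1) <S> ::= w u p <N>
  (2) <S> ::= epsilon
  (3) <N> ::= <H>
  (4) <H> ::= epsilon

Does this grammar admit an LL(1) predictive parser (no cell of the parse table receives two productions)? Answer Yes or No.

FIRST(<S>) = {epsilon, w}
FIRST(<N>) = {epsilon}
FIRST(<H>) = {epsilon}
FOLLOW(<S>) = {$}
FOLLOW(<N>) = {$}
FOLLOW(<H>) = {$}
Each cell of M receives at most one production.

Yes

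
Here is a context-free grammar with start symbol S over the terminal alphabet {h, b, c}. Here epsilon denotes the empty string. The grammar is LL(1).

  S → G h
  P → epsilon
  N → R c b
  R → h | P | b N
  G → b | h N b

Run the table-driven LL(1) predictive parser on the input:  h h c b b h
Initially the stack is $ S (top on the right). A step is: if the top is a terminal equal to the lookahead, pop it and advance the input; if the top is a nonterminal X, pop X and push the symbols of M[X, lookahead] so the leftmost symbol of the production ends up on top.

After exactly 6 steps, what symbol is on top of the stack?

c

     Stack        Input          Action
  1  $ S          h h c b b h $  expand S → G h
  2  $ h G        h h c b b h $  expand G → h N b
  3  $ h b N h    h h c b b h $  match h
  4  $ h b N      h c b b h $    expand N → R c b
  5  $ h b b c R  h c b b h $    expand R → h
  6  $ h b b c h  h c b b h $    match h
Stack after step 6: $ h b b c (top = c).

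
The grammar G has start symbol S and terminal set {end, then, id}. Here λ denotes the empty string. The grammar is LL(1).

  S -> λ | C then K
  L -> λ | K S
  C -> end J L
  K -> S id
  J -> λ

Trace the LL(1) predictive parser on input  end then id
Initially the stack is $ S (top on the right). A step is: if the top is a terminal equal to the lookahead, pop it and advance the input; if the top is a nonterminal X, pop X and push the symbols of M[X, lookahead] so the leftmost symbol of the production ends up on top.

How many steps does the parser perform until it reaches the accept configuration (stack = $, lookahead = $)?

step 1: stack=$ S  input=end then id $  — expand S -> C then K
step 2: stack=$ K then C  input=end then id $  — expand C -> end J L
step 3: stack=$ K then L J end  input=end then id $  — match end
step 4: stack=$ K then L J  input=then id $  — expand J -> λ
step 5: stack=$ K then L  input=then id $  — expand L -> λ
step 6: stack=$ K then  input=then id $  — match then
step 7: stack=$ K  input=id $  — expand K -> S id
step 8: stack=$ id S  input=id $  — expand S -> λ
step 9: stack=$ id  input=id $  — match id
Accept reached after 9 steps.

9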